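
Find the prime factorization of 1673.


1673 / 7 = 239
239 / 239 = 1
1673 = 7 × 239


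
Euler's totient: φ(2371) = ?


2371 = 2371
Prime factors: 2371
φ(2371) = 2371 × (1-1/2371)
= 2371 × 2370/2371 = 2370

φ(2371) = 2370


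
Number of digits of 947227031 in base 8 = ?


947227031 in base 8 = 7035304627
Number of digits = 10

10 digits (base 8)


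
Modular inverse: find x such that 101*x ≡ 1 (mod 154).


Use the extended Euclidean algorithm on (154, 101); each row r = 154*s + 101*t:
r=154, s=1, t=0
r=101, s=0, t=1
q=1: r=53, s=1, t=-1   [154*(1) + 101*(-1) = 53]
q=1: r=48, s=-1, t=2   [154*(-1) + 101*(2) = 48]
q=1: r=5, s=2, t=-3   [154*(2) + 101*(-3) = 5]
q=9: r=3, s=-19, t=29   [154*(-19) + 101*(29) = 3]
q=1: r=2, s=21, t=-32   [154*(21) + 101*(-32) = 2]
q=1: r=1, s=-40, t=61   [154*(-40) + 101*(61) = 1]
q=2: r=0, s=101, t=-154   [154*(101) + 101*(-154) = 0]
GCD = 1 with t = 61, so 101*(61) ≡ 1 (mod 154)
Inverse = 61 mod 154 = 61
Check: 101 * 61 = 6161 ≡ 1 (mod 154)

101^(-1) ≡ 61 (mod 154)


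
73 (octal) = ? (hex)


73 (base 8) = 59 (decimal)
59 (decimal) = 3B (base 16)


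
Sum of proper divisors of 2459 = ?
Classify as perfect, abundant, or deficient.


Proper divisors: 1
Sum = 1 = 1
1 < 2459 → deficient

s(2459) = 1 (deficient)


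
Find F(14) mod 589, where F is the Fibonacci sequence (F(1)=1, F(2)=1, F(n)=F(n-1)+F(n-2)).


F(k) mod 589 for k=1..14:
1, 1, 2, 3, 5, 8, 13, 21, 34, 55, 89, 144, 233, 377
F(14) mod 589 = 377


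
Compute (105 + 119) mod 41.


105 + 119 = 224
224 mod 41 = 19


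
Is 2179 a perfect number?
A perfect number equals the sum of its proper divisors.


Proper divisors of 2179: 1
Sum = 1 = 1

No, 2179 is not perfect (1 ≠ 2179)


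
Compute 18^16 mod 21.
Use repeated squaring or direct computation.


18^1 mod 21 = 18
18^2 mod 21 = 9
18^3 mod 21 = 15
18^4 mod 21 = 18
18^5 mod 21 = 9
18^6 mod 21 = 15
18^7 mod 21 = 18
18^8 mod 21 = 9
18^9 mod 21 = 15
18^10 mod 21 = 18
18^11 mod 21 = 9
18^12 mod 21 = 15
18^13 mod 21 = 18
18^14 mod 21 = 9
18^15 mod 21 = 15
18^16 mod 21 = 18


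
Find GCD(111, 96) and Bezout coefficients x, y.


Tabular extended Euclidean (each row: r = 111*s + 96*t):
r=111, s=1, t=0
r=96, s=0, t=1
q=1: r=15, s=1, t=-1   [111*(1) + 96*(-1) = 15]
q=6: r=6, s=-6, t=7   [111*(-6) + 96*(7) = 6]
q=2: r=3, s=13, t=-15   [111*(13) + 96*(-15) = 3]
q=2: r=0, s=-32, t=37   [111*(-32) + 96*(37) = 0]
GCD = 3; from the row with r=3: x=13, y=-15
Check: 111*(13) + 96*(-15) = 1443 - 1440 = 3

GCD = 3, x = 13, y = -15


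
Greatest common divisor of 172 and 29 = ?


172 = 5 * 29 + 27
29 = 1 * 27 + 2
27 = 13 * 2 + 1
2 = 2 * 1 + 0
GCD = 1


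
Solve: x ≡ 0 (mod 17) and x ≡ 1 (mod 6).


M = 17*6 = 102
M1 = M/17 = 6, M2 = M/6 = 17
M1^(-1) mod 17 = 3, M2^(-1) mod 6 = 5
x = 0*6*3 + 1*17*5 = 85
85 mod 102 = 85
Check: 85 mod 17 = 0 ✓, 85 mod 6 = 1 ✓

x ≡ 85 (mod 102)


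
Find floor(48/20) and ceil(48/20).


48/20 = 2.4000
floor = 2
ceil = 3

floor = 2, ceil = 3


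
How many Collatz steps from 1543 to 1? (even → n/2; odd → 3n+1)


1543 → 4630 → 2315 → 6946 → 3473 → 10420 → 5210 → 2605 → 7816 → 3908 → 1954 → 977 → 2932 → 1466 → 733 → 2200 → 1100 → 550 → 275 → 826 → 413 → 1240 → 620 → 310 → 155 → 466 → 233 → 700 → 350 → 175 → 526 → 263 → 790 → 395 → 1186 → 593 → 1780 → 890 → 445 → 1336 → 668 → 334 → 167 → 502 → 251 → 754 → 377 → 1132 → 566 → 283 → 850 → 425 → 1276 → 638 → 319 → 958 → 479 → 1438 → 719 → 2158 → 1079 → 3238 → 1619 → 4858 → 2429 → 7288 → 3644 → 1822 → 911 → 2734 → 1367 → 4102 → 2051 → 6154 → 3077 → 9232 → 4616 → 2308 → 1154 → 577 → 1732 → 866 → 433 → 1300 → 650 → 325 → 976 → 488 → 244 → 122 → 61 → 184 → 92 → 46 → 23 → 70 → 35 → 106 → 53 → 160 → 80 → 40 → 20 → 10 → 5 → 16 → 8 → 4 → 2 → 1
Total steps = 109

109 steps


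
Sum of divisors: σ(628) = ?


Divisors of 628: 1, 2, 4, 157, 314, 628
Sum = 1 + 2 + 4 + 157 + 314 + 628 = 1106

σ(628) = 1106


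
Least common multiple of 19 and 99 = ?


GCD(19, 99) = 1
LCM = 19*99/1 = 1881/1 = 1881

LCM = 1881


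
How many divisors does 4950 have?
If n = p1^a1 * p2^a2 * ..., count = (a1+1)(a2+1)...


4950 = 2^1 × 3^2 × 5^2 × 11^1
d(4950) = (1+1) × (2+1) × (2+1) × (1+1) = 36

36 divisors


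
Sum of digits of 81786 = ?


8 + 1 + 7 + 8 + 6 = 30


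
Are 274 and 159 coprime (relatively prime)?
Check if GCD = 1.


Euclidean algorithm:
274 = 1 * 159 + 115
159 = 1 * 115 + 44
115 = 2 * 44 + 27
44 = 1 * 27 + 17
27 = 1 * 17 + 10
17 = 1 * 10 + 7
10 = 1 * 7 + 3
7 = 2 * 3 + 1
3 = 3 * 1 + 0
GCD(274, 159) = 1

Yes, coprime (GCD = 1)


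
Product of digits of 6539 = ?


6 × 5 × 3 × 9 = 810


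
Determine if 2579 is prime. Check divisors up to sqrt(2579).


Check divisors up to sqrt(2579) = 50.7839
No divisors found.
2579 is prime.

Yes, 2579 is prime


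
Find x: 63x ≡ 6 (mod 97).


GCD(63, 97) = 1, unique solution
a^(-1) mod 97 = 77
x = 77 * 6 mod 97 = 74

x ≡ 74 (mod 97)


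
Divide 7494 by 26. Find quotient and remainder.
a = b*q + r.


7494 = 26 * 288 + 6
Check: 7488 + 6 = 7494

q = 288, r = 6


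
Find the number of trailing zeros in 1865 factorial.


floor(1865/5) = 373
floor(1865/25) = 74
floor(1865/125) = 14
floor(1865/625) = 2
Total = 463

463 trailing zeros


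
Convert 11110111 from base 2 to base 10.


11110111 (base 2) = 247 (decimal)
247 (decimal) = 247 (base 10)


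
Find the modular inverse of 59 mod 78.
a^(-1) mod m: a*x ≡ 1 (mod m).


Use the extended Euclidean algorithm on (78, 59); each row r = 78*s + 59*t:
r=78, s=1, t=0
r=59, s=0, t=1
q=1: r=19, s=1, t=-1   [78*(1) + 59*(-1) = 19]
q=3: r=2, s=-3, t=4   [78*(-3) + 59*(4) = 2]
q=9: r=1, s=28, t=-37   [78*(28) + 59*(-37) = 1]
q=2: r=0, s=-59, t=78   [78*(-59) + 59*(78) = 0]
GCD = 1 with t = -37, so 59*(-37) ≡ 1 (mod 78)
Inverse = -37 mod 78 = 41
Check: 59 * 41 = 2419 ≡ 1 (mod 78)

59^(-1) ≡ 41 (mod 78)


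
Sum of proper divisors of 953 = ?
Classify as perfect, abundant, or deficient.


Proper divisors: 1
Sum = 1 = 1
1 < 953 → deficient

s(953) = 1 (deficient)


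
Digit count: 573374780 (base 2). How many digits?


573374780 in base 2 = 100010001011010000000100111100
Number of digits = 30

30 digits (base 2)


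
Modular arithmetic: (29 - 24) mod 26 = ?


29 - 24 = 5
5 mod 26 = 5


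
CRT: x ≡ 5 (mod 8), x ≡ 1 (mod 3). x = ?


M = 8*3 = 24
M1 = M/8 = 3, M2 = M/3 = 8
M1^(-1) mod 8 = 3, M2^(-1) mod 3 = 2
x = 5*3*3 + 1*8*2 = 61
61 mod 24 = 13
Check: 13 mod 8 = 5 ✓, 13 mod 3 = 1 ✓

x ≡ 13 (mod 24)


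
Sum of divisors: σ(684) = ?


Divisors of 684: 1, 2, 3, 4, 6, 9, 12, 18, 19, 36, 38, 57, 76, 114, 171, 228, 342, 684
Sum = 1 + 2 + 3 + 4 + 6 + 9 + 12 + 18 + 19 + 36 + 38 + 57 + 76 + 114 + 171 + 228 + 342 + 684 = 1820

σ(684) = 1820


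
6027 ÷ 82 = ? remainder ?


6027 = 82 * 73 + 41
Check: 5986 + 41 = 6027

q = 73, r = 41


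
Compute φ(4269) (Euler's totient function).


4269 = 3 × 1423
Prime factors: 3, 1423
φ(4269) = 4269 × (1-1/3) × (1-1/1423)
= 4269 × 2/3 × 1422/1423 = 2844

φ(4269) = 2844


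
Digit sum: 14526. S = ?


1 + 4 + 5 + 2 + 6 = 18


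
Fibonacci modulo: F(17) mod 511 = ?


F(k) mod 511 for k=1..17:
1, 1, 2, 3, 5, 8, 13, 21, 34, 55, 89, 144, 233, 377, 99, 476, 64
F(17) mod 511 = 64


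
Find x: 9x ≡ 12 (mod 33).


GCD(9, 33) = 3 divides 12
Divide: 3x ≡ 4 (mod 11)
x ≡ 5 (mod 11)


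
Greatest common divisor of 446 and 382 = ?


446 = 1 * 382 + 64
382 = 5 * 64 + 62
64 = 1 * 62 + 2
62 = 31 * 2 + 0
GCD = 2


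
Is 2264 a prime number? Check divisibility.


2264 / 2 = 1132 (exact division)
2264 is NOT prime.

No, 2264 is not prime


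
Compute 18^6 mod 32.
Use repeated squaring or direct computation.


18^1 mod 32 = 18
18^2 mod 32 = 4
18^3 mod 32 = 8
18^4 mod 32 = 16
18^5 mod 32 = 0
18^6 mod 32 = 0


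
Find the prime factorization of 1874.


1874 / 2 = 937
937 / 937 = 1
1874 = 2 × 937


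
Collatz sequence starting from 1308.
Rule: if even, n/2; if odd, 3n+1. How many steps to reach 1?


1308 → 654 → 327 → 982 → 491 → 1474 → 737 → 2212 → 1106 → 553 → 1660 → 830 → 415 → 1246 → 623 → 1870 → 935 → 2806 → 1403 → 4210 → 2105 → 6316 → 3158 → 1579 → 4738 → 2369 → 7108 → 3554 → 1777 → 5332 → 2666 → 1333 → 4000 → 2000 → 1000 → 500 → 250 → 125 → 376 → 188 → 94 → 47 → 142 → 71 → 214 → 107 → 322 → 161 → 484 → 242 → 121 → 364 → 182 → 91 → 274 → 137 → 412 → 206 → 103 → 310 → 155 → 466 → 233 → 700 → 350 → 175 → 526 → 263 → 790 → 395 → 1186 → 593 → 1780 → 890 → 445 → 1336 → 668 → 334 → 167 → 502 → 251 → 754 → 377 → 1132 → 566 → 283 → 850 → 425 → 1276 → 638 → 319 → 958 → 479 → 1438 → 719 → 2158 → 1079 → 3238 → 1619 → 4858 → 2429 → 7288 → 3644 → 1822 → 911 → 2734 → 1367 → 4102 → 2051 → 6154 → 3077 → 9232 → 4616 → 2308 → 1154 → 577 → 1732 → 866 → 433 → 1300 → 650 → 325 → 976 → 488 → 244 → 122 → 61 → 184 → 92 → 46 → 23 → 70 → 35 → 106 → 53 → 160 → 80 → 40 → 20 → 10 → 5 → 16 → 8 → 4 → 2 → 1
Total steps = 145

145 steps


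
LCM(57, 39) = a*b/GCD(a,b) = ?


GCD(57, 39) = 3
LCM = 57*39/3 = 2223/3 = 741

LCM = 741


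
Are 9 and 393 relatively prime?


Euclidean algorithm:
393 = 43 * 9 + 6
9 = 1 * 6 + 3
6 = 2 * 3 + 0
GCD(9, 393) = 3

No, not coprime (GCD = 3)


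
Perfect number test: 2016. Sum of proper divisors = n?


Proper divisors of 2016: 1, 2, 3, 4, 6, 7, 8, 9, 12, 14, 16, 18, 21, 24, 28, 32, 36, 42, 48, 56, 63, 72, 84, 96, 112, 126, 144, 168, 224, 252, 288, 336, 504, 672, 1008
Sum = 1 + 2 + 3 + 4 + 6 + 7 + 8 + 9 + 12 + 14 + 16 + 18 + 21 + 24 + 28 + 32 + 36 + 42 + 48 + 56 + 63 + 72 + 84 + 96 + 112 + 126 + 144 + 168 + 224 + 252 + 288 + 336 + 504 + 672 + 1008 = 4536

No, 2016 is not perfect (4536 ≠ 2016)


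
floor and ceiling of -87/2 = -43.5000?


-87/2 = -43.5000
floor = -44
ceil = -43

floor = -44, ceil = -43


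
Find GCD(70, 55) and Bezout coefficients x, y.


Tabular extended Euclidean (each row: r = 70*s + 55*t):
r=70, s=1, t=0
r=55, s=0, t=1
q=1: r=15, s=1, t=-1   [70*(1) + 55*(-1) = 15]
q=3: r=10, s=-3, t=4   [70*(-3) + 55*(4) = 10]
q=1: r=5, s=4, t=-5   [70*(4) + 55*(-5) = 5]
q=2: r=0, s=-11, t=14   [70*(-11) + 55*(14) = 0]
GCD = 5; from the row with r=5: x=4, y=-5
Check: 70*(4) + 55*(-5) = 280 - 275 = 5

GCD = 5, x = 4, y = -5


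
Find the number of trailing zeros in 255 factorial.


floor(255/5) = 51
floor(255/25) = 10
floor(255/125) = 2
Total = 63

63 trailing zeros


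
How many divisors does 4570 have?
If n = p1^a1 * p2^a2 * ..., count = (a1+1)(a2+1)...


4570 = 2^1 × 5^1 × 457^1
d(4570) = (1+1) × (1+1) × (1+1) = 8

8 divisors


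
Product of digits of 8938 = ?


8 × 9 × 3 × 8 = 1728


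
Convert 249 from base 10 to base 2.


249 (base 10) = 249 (decimal)
249 (decimal) = 11111001 (base 2)


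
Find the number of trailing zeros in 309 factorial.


floor(309/5) = 61
floor(309/25) = 12
floor(309/125) = 2
Total = 75

75 trailing zeros


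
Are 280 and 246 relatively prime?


Euclidean algorithm:
280 = 1 * 246 + 34
246 = 7 * 34 + 8
34 = 4 * 8 + 2
8 = 4 * 2 + 0
GCD(280, 246) = 2

No, not coprime (GCD = 2)


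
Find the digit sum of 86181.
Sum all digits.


8 + 6 + 1 + 8 + 1 = 24


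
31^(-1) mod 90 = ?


Use the extended Euclidean algorithm on (90, 31); each row r = 90*s + 31*t:
r=90, s=1, t=0
r=31, s=0, t=1
q=2: r=28, s=1, t=-2   [90*(1) + 31*(-2) = 28]
q=1: r=3, s=-1, t=3   [90*(-1) + 31*(3) = 3]
q=9: r=1, s=10, t=-29   [90*(10) + 31*(-29) = 1]
q=3: r=0, s=-31, t=90   [90*(-31) + 31*(90) = 0]
GCD = 1 with t = -29, so 31*(-29) ≡ 1 (mod 90)
Inverse = -29 mod 90 = 61
Check: 31 * 61 = 1891 ≡ 1 (mod 90)

31^(-1) ≡ 61 (mod 90)


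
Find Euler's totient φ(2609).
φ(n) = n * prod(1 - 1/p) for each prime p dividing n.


2609 = 2609
Prime factors: 2609
φ(2609) = 2609 × (1-1/2609)
= 2609 × 2608/2609 = 2608

φ(2609) = 2608


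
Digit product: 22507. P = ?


2 × 2 × 5 × 0 × 7 = 0


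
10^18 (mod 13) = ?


10^1 mod 13 = 10
10^2 mod 13 = 9
10^3 mod 13 = 12
10^4 mod 13 = 3
10^5 mod 13 = 4
10^6 mod 13 = 1
10^7 mod 13 = 10
10^8 mod 13 = 9
10^9 mod 13 = 12
10^10 mod 13 = 3
10^11 mod 13 = 4
10^12 mod 13 = 1
10^13 mod 13 = 10
10^14 mod 13 = 9
10^15 mod 13 = 12
10^16 mod 13 = 3
10^17 mod 13 = 4
10^18 mod 13 = 1


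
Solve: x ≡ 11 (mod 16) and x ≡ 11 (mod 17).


M = 16*17 = 272
M1 = M/16 = 17, M2 = M/17 = 16
M1^(-1) mod 16 = 1, M2^(-1) mod 17 = 16
x = 11*17*1 + 11*16*16 = 3003
3003 mod 272 = 11
Check: 11 mod 16 = 11 ✓, 11 mod 17 = 11 ✓

x ≡ 11 (mod 272)


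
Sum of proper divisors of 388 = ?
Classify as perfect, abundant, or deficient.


Proper divisors: 1, 2, 4, 97, 194
Sum = 1 + 2 + 4 + 97 + 194 = 298
298 < 388 → deficient

s(388) = 298 (deficient)


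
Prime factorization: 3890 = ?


3890 / 2 = 1945
1945 / 5 = 389
389 / 389 = 1
3890 = 2 × 5 × 389


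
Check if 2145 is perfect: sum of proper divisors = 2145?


Proper divisors of 2145: 1, 3, 5, 11, 13, 15, 33, 39, 55, 65, 143, 165, 195, 429, 715
Sum = 1 + 3 + 5 + 11 + 13 + 15 + 33 + 39 + 55 + 65 + 143 + 165 + 195 + 429 + 715 = 1887

No, 2145 is not perfect (1887 ≠ 2145)


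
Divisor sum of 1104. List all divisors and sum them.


Divisors of 1104: 1, 2, 3, 4, 6, 8, 12, 16, 23, 24, 46, 48, 69, 92, 138, 184, 276, 368, 552, 1104
Sum = 1 + 2 + 3 + 4 + 6 + 8 + 12 + 16 + 23 + 24 + 46 + 48 + 69 + 92 + 138 + 184 + 276 + 368 + 552 + 1104 = 2976

σ(1104) = 2976


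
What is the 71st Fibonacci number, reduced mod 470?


F(k) mod 470 for k=1..71:
1, 1, 2, 3, 5, 8, 13, 21, 34, 55, 89, 144, 233, 377, 140, 47, 187, 234, 421, 185, 136, 321, 457, 308, 295, 133, 428, 91, 49, 140, 189, 329, 48, 377, 425, 332, 287, 149, 436, 115, 81, 196, 277, 3, 280, 283, 93, 376, 469, 375, 374, 279, 183, 462, 175, 167, 342, 39, 381, 420, 331, 281, 142, 423, 95, 48, 143, 191, 334, 55, 389
F(71) mod 470 = 389


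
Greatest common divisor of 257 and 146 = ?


257 = 1 * 146 + 111
146 = 1 * 111 + 35
111 = 3 * 35 + 6
35 = 5 * 6 + 5
6 = 1 * 5 + 1
5 = 5 * 1 + 0
GCD = 1


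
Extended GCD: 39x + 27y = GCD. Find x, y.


Tabular extended Euclidean (each row: r = 39*s + 27*t):
r=39, s=1, t=0
r=27, s=0, t=1
q=1: r=12, s=1, t=-1   [39*(1) + 27*(-1) = 12]
q=2: r=3, s=-2, t=3   [39*(-2) + 27*(3) = 3]
q=4: r=0, s=9, t=-13   [39*(9) + 27*(-13) = 0]
GCD = 3; from the row with r=3: x=-2, y=3
Check: 39*(-2) + 27*(3) = -78 + 81 = 3

GCD = 3, x = -2, y = 3


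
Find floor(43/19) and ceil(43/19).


43/19 = 2.2632
floor = 2
ceil = 3

floor = 2, ceil = 3


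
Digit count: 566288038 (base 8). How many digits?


566288038 in base 8 = 4160157246
Number of digits = 10

10 digits (base 8)


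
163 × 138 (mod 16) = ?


163 × 138 = 22494
22494 mod 16 = 14


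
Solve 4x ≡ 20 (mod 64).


GCD(4, 64) = 4 divides 20
Divide: 1x ≡ 5 (mod 16)
x ≡ 5 (mod 16)


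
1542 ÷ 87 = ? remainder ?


1542 = 87 * 17 + 63
Check: 1479 + 63 = 1542

q = 17, r = 63


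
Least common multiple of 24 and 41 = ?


GCD(24, 41) = 1
LCM = 24*41/1 = 984/1 = 984

LCM = 984


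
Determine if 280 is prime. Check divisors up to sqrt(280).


280 / 2 = 140 (exact division)
280 is NOT prime.

No, 280 is not prime


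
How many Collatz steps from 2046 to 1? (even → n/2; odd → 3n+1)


2046 → 1023 → 3070 → 1535 → 4606 → 2303 → 6910 → 3455 → 10366 → 5183 → 15550 → 7775 → 23326 → 11663 → 34990 → 17495 → 52486 → 26243 → 78730 → 39365 → 118096 → 59048 → 29524 → 14762 → 7381 → 22144 → 11072 → 5536 → 2768 → 1384 → 692 → 346 → 173 → 520 → 260 → 130 → 65 → 196 → 98 → 49 → 148 → 74 → 37 → 112 → 56 → 28 → 14 → 7 → 22 → 11 → 34 → 17 → 52 → 26 → 13 → 40 → 20 → 10 → 5 → 16 → 8 → 4 → 2 → 1
Total steps = 63

63 steps


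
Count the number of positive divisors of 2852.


2852 = 2^2 × 23^1 × 31^1
d(2852) = (2+1) × (1+1) × (1+1) = 12

12 divisors


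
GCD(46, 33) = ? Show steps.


46 = 1 * 33 + 13
33 = 2 * 13 + 7
13 = 1 * 7 + 6
7 = 1 * 6 + 1
6 = 6 * 1 + 0
GCD = 1


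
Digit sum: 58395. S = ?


5 + 8 + 3 + 9 + 5 = 30


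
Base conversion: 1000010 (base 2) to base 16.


1000010 (base 2) = 66 (decimal)
66 (decimal) = 42 (base 16)


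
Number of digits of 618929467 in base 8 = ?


618929467 in base 8 = 4471016473
Number of digits = 10

10 digits (base 8)


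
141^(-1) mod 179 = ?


Use the extended Euclidean algorithm on (179, 141); each row r = 179*s + 141*t:
r=179, s=1, t=0
r=141, s=0, t=1
q=1: r=38, s=1, t=-1   [179*(1) + 141*(-1) = 38]
q=3: r=27, s=-3, t=4   [179*(-3) + 141*(4) = 27]
q=1: r=11, s=4, t=-5   [179*(4) + 141*(-5) = 11]
q=2: r=5, s=-11, t=14   [179*(-11) + 141*(14) = 5]
q=2: r=1, s=26, t=-33   [179*(26) + 141*(-33) = 1]
q=5: r=0, s=-141, t=179   [179*(-141) + 141*(179) = 0]
GCD = 1 with t = -33, so 141*(-33) ≡ 1 (mod 179)
Inverse = -33 mod 179 = 146
Check: 141 * 146 = 20586 ≡ 1 (mod 179)

141^(-1) ≡ 146 (mod 179)


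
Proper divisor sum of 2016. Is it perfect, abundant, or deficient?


Proper divisors: 1, 2, 3, 4, 6, 7, 8, 9, 12, 14, 16, 18, 21, 24, 28, 32, 36, 42, 48, 56, 63, 72, 84, 96, 112, 126, 144, 168, 224, 252, 288, 336, 504, 672, 1008
Sum = 1 + 2 + 3 + 4 + 6 + 7 + 8 + 9 + 12 + 14 + 16 + 18 + 21 + 24 + 28 + 32 + 36 + 42 + 48 + 56 + 63 + 72 + 84 + 96 + 112 + 126 + 144 + 168 + 224 + 252 + 288 + 336 + 504 + 672 + 1008 = 4536
4536 > 2016 → abundant

s(2016) = 4536 (abundant)


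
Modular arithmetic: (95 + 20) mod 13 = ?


95 + 20 = 115
115 mod 13 = 11


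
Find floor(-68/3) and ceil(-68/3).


-68/3 = -22.6667
floor = -23
ceil = -22

floor = -23, ceil = -22


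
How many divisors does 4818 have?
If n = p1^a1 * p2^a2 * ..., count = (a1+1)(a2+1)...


4818 = 2^1 × 3^1 × 11^1 × 73^1
d(4818) = (1+1) × (1+1) × (1+1) × (1+1) = 16

16 divisors


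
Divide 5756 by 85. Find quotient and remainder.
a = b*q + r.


5756 = 85 * 67 + 61
Check: 5695 + 61 = 5756

q = 67, r = 61


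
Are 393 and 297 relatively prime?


Euclidean algorithm:
393 = 1 * 297 + 96
297 = 3 * 96 + 9
96 = 10 * 9 + 6
9 = 1 * 6 + 3
6 = 2 * 3 + 0
GCD(393, 297) = 3

No, not coprime (GCD = 3)


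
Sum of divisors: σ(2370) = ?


Divisors of 2370: 1, 2, 3, 5, 6, 10, 15, 30, 79, 158, 237, 395, 474, 790, 1185, 2370
Sum = 1 + 2 + 3 + 5 + 6 + 10 + 15 + 30 + 79 + 158 + 237 + 395 + 474 + 790 + 1185 + 2370 = 5760

σ(2370) = 5760


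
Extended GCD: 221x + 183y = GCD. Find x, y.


Tabular extended Euclidean (each row: r = 221*s + 183*t):
r=221, s=1, t=0
r=183, s=0, t=1
q=1: r=38, s=1, t=-1   [221*(1) + 183*(-1) = 38]
q=4: r=31, s=-4, t=5   [221*(-4) + 183*(5) = 31]
q=1: r=7, s=5, t=-6   [221*(5) + 183*(-6) = 7]
q=4: r=3, s=-24, t=29   [221*(-24) + 183*(29) = 3]
q=2: r=1, s=53, t=-64   [221*(53) + 183*(-64) = 1]
q=3: r=0, s=-183, t=221   [221*(-183) + 183*(221) = 0]
GCD = 1; from the row with r=1: x=53, y=-64
Check: 221*(53) + 183*(-64) = 11713 - 11712 = 1

GCD = 1, x = 53, y = -64


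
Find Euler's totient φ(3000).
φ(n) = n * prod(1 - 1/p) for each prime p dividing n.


3000 = 2^3 × 3 × 5^3
Prime factors: 2, 3, 5
φ(3000) = 3000 × (1-1/2) × (1-1/3) × (1-1/5)
= 3000 × 1/2 × 2/3 × 4/5 = 800

φ(3000) = 800


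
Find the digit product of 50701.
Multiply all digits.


5 × 0 × 7 × 0 × 1 = 0


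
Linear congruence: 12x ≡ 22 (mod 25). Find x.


GCD(12, 25) = 1, unique solution
a^(-1) mod 25 = 23
x = 23 * 22 mod 25 = 6

x ≡ 6 (mod 25)


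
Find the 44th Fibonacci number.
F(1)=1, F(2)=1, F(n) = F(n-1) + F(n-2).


Sequence: 1, 1, 2, 3, 5, 8, 13, 21, 34, 55, 89, 144, 233, 377, 610, 987, 1597, 2584, 4181, 6765, 10946, 17711, 28657, 46368, 75025, 121393, 196418, 317811, 514229, 832040, 1346269, 2178309, 3524578, 5702887, 9227465, 14930352, 24157817, 39088169, 63245986, 102334155, 165580141, 267914296, 433494437, 701408733
F(44) = 701408733


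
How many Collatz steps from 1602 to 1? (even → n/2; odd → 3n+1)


1602 → 801 → 2404 → 1202 → 601 → 1804 → 902 → 451 → 1354 → 677 → 2032 → 1016 → 508 → 254 → 127 → 382 → 191 → 574 → 287 → 862 → 431 → 1294 → 647 → 1942 → 971 → 2914 → 1457 → 4372 → 2186 → 1093 → 3280 → 1640 → 820 → 410 → 205 → 616 → 308 → 154 → 77 → 232 → 116 → 58 → 29 → 88 → 44 → 22 → 11 → 34 → 17 → 52 → 26 → 13 → 40 → 20 → 10 → 5 → 16 → 8 → 4 → 2 → 1
Total steps = 60

60 steps


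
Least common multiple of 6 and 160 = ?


GCD(6, 160) = 2
LCM = 6*160/2 = 960/2 = 480

LCM = 480


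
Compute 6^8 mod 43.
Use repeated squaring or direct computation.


6^1 mod 43 = 6
6^2 mod 43 = 36
6^3 mod 43 = 1
6^4 mod 43 = 6
6^5 mod 43 = 36
6^6 mod 43 = 1
6^7 mod 43 = 6
6^8 mod 43 = 36


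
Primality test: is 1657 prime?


Check divisors up to sqrt(1657) = 40.7063
No divisors found.
1657 is prime.

Yes, 1657 is prime


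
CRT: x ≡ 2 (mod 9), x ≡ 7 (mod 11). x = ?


M = 9*11 = 99
M1 = M/9 = 11, M2 = M/11 = 9
M1^(-1) mod 9 = 5, M2^(-1) mod 11 = 5
x = 2*11*5 + 7*9*5 = 425
425 mod 99 = 29
Check: 29 mod 9 = 2 ✓, 29 mod 11 = 7 ✓

x ≡ 29 (mod 99)


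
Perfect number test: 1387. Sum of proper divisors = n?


Proper divisors of 1387: 1, 19, 73
Sum = 1 + 19 + 73 = 93

No, 1387 is not perfect (93 ≠ 1387)


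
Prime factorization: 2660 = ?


2660 / 2 = 1330
1330 / 2 = 665
665 / 5 = 133
133 / 7 = 19
19 / 19 = 1
2660 = 2^2 × 5 × 7 × 19


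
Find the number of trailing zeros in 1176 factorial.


floor(1176/5) = 235
floor(1176/25) = 47
floor(1176/125) = 9
floor(1176/625) = 1
Total = 292

292 trailing zeros


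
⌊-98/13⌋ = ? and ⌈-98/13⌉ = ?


-98/13 = -7.5385
floor = -8
ceil = -7

floor = -8, ceil = -7


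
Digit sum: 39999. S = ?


3 + 9 + 9 + 9 + 9 = 39


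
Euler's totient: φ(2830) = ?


2830 = 2 × 5 × 283
Prime factors: 2, 5, 283
φ(2830) = 2830 × (1-1/2) × (1-1/5) × (1-1/283)
= 2830 × 1/2 × 4/5 × 282/283 = 1128

φ(2830) = 1128


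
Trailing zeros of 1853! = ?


floor(1853/5) = 370
floor(1853/25) = 74
floor(1853/125) = 14
floor(1853/625) = 2
Total = 460

460 trailing zeros


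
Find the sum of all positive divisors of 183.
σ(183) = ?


Divisors of 183: 1, 3, 61, 183
Sum = 1 + 3 + 61 + 183 = 248

σ(183) = 248


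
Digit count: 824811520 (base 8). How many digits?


824811520 in base 8 = 6112320000
Number of digits = 10

10 digits (base 8)


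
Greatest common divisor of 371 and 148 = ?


371 = 2 * 148 + 75
148 = 1 * 75 + 73
75 = 1 * 73 + 2
73 = 36 * 2 + 1
2 = 2 * 1 + 0
GCD = 1


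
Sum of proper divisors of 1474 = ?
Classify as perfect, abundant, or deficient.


Proper divisors: 1, 2, 11, 22, 67, 134, 737
Sum = 1 + 2 + 11 + 22 + 67 + 134 + 737 = 974
974 < 1474 → deficient

s(1474) = 974 (deficient)


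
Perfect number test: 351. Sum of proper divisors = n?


Proper divisors of 351: 1, 3, 9, 13, 27, 39, 117
Sum = 1 + 3 + 9 + 13 + 27 + 39 + 117 = 209

No, 351 is not perfect (209 ≠ 351)


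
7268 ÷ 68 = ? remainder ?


7268 = 68 * 106 + 60
Check: 7208 + 60 = 7268

q = 106, r = 60


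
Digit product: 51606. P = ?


5 × 1 × 6 × 0 × 6 = 0


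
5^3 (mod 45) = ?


5^1 mod 45 = 5
5^2 mod 45 = 25
5^3 mod 45 = 35


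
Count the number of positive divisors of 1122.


1122 = 2^1 × 3^1 × 11^1 × 17^1
d(1122) = (1+1) × (1+1) × (1+1) × (1+1) = 16

16 divisors


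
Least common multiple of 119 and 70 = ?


GCD(119, 70) = 7
LCM = 119*70/7 = 8330/7 = 1190

LCM = 1190


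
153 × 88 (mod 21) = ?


153 × 88 = 13464
13464 mod 21 = 3


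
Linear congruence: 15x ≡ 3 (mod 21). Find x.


GCD(15, 21) = 3 divides 3
Divide: 5x ≡ 1 (mod 7)
x ≡ 3 (mod 7)


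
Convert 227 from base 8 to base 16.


227 (base 8) = 151 (decimal)
151 (decimal) = 97 (base 16)


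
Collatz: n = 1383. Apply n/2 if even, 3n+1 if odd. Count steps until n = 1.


1383 → 4150 → 2075 → 6226 → 3113 → 9340 → 4670 → 2335 → 7006 → 3503 → 10510 → 5255 → 15766 → 7883 → 23650 → 11825 → 35476 → 17738 → 8869 → 26608 → 13304 → 6652 → 3326 → 1663 → 4990 → 2495 → 7486 → 3743 → 11230 → 5615 → 16846 → 8423 → 25270 → 12635 → 37906 → 18953 → 56860 → 28430 → 14215 → 42646 → 21323 → 63970 → 31985 → 95956 → 47978 → 23989 → 71968 → 35984 → 17992 → 8996 → 4498 → 2249 → 6748 → 3374 → 1687 → 5062 → 2531 → 7594 → 3797 → 11392 → 5696 → 2848 → 1424 → 712 → 356 → 178 → 89 → 268 → 134 → 67 → 202 → 101 → 304 → 152 → 76 → 38 → 19 → 58 → 29 → 88 → 44 → 22 → 11 → 34 → 17 → 52 → 26 → 13 → 40 → 20 → 10 → 5 → 16 → 8 → 4 → 2 → 1
Total steps = 96

96 steps


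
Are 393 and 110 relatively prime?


Euclidean algorithm:
393 = 3 * 110 + 63
110 = 1 * 63 + 47
63 = 1 * 47 + 16
47 = 2 * 16 + 15
16 = 1 * 15 + 1
15 = 15 * 1 + 0
GCD(393, 110) = 1

Yes, coprime (GCD = 1)


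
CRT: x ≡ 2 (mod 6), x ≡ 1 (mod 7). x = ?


M = 6*7 = 42
M1 = M/6 = 7, M2 = M/7 = 6
M1^(-1) mod 6 = 1, M2^(-1) mod 7 = 6
x = 2*7*1 + 1*6*6 = 50
50 mod 42 = 8
Check: 8 mod 6 = 2 ✓, 8 mod 7 = 1 ✓

x ≡ 8 (mod 42)


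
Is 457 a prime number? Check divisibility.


Check divisors up to sqrt(457) = 21.3776
No divisors found.
457 is prime.

Yes, 457 is prime


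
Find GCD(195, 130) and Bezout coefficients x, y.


Tabular extended Euclidean (each row: r = 195*s + 130*t):
r=195, s=1, t=0
r=130, s=0, t=1
q=1: r=65, s=1, t=-1   [195*(1) + 130*(-1) = 65]
q=2: r=0, s=-2, t=3   [195*(-2) + 130*(3) = 0]
GCD = 65; from the row with r=65: x=1, y=-1
Check: 195*(1) + 130*(-1) = 195 - 130 = 65

GCD = 65, x = 1, y = -1


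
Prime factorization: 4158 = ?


4158 / 2 = 2079
2079 / 3 = 693
693 / 3 = 231
231 / 3 = 77
77 / 7 = 11
11 / 11 = 1
4158 = 2 × 3^3 × 7 × 11


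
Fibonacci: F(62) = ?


Sequence: 1, 1, 2, 3, 5, 8, 13, 21, 34, 55, 89, 144, 233, 377, 610, 987, 1597, 2584, 4181, 6765, 10946, 17711, 28657, 46368, 75025, 121393, 196418, 317811, 514229, 832040, 1346269, 2178309, 3524578, 5702887, 9227465, 14930352, 24157817, 39088169, 63245986, 102334155, 165580141, 267914296, 433494437, 701408733, 1134903170, 1836311903, 2971215073, 4807526976, 7778742049, 12586269025, 20365011074, 32951280099, 53316291173, 86267571272, 139583862445, 225851433717, 365435296162, 591286729879, 956722026041, 1548008755920, 2504730781961, 4052739537881
F(62) = 4052739537881


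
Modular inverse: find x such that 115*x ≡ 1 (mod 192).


Use the extended Euclidean algorithm on (192, 115); each row r = 192*s + 115*t:
r=192, s=1, t=0
r=115, s=0, t=1
q=1: r=77, s=1, t=-1   [192*(1) + 115*(-1) = 77]
q=1: r=38, s=-1, t=2   [192*(-1) + 115*(2) = 38]
q=2: r=1, s=3, t=-5   [192*(3) + 115*(-5) = 1]
q=38: r=0, s=-115, t=192   [192*(-115) + 115*(192) = 0]
GCD = 1 with t = -5, so 115*(-5) ≡ 1 (mod 192)
Inverse = -5 mod 192 = 187
Check: 115 * 187 = 21505 ≡ 1 (mod 192)

115^(-1) ≡ 187 (mod 192)


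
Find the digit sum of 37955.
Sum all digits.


3 + 7 + 9 + 5 + 5 = 29


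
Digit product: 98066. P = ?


9 × 8 × 0 × 6 × 6 = 0


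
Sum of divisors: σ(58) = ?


Divisors of 58: 1, 2, 29, 58
Sum = 1 + 2 + 29 + 58 = 90

σ(58) = 90


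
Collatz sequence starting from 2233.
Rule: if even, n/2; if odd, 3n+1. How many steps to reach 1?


2233 → 6700 → 3350 → 1675 → 5026 → 2513 → 7540 → 3770 → 1885 → 5656 → 2828 → 1414 → 707 → 2122 → 1061 → 3184 → 1592 → 796 → 398 → 199 → 598 → 299 → 898 → 449 → 1348 → 674 → 337 → 1012 → 506 → 253 → 760 → 380 → 190 → 95 → 286 → 143 → 430 → 215 → 646 → 323 → 970 → 485 → 1456 → 728 → 364 → 182 → 91 → 274 → 137 → 412 → 206 → 103 → 310 → 155 → 466 → 233 → 700 → 350 → 175 → 526 → 263 → 790 → 395 → 1186 → 593 → 1780 → 890 → 445 → 1336 → 668 → 334 → 167 → 502 → 251 → 754 → 377 → 1132 → 566 → 283 → 850 → 425 → 1276 → 638 → 319 → 958 → 479 → 1438 → 719 → 2158 → 1079 → 3238 → 1619 → 4858 → 2429 → 7288 → 3644 → 1822 → 911 → 2734 → 1367 → 4102 → 2051 → 6154 → 3077 → 9232 → 4616 → 2308 → 1154 → 577 → 1732 → 866 → 433 → 1300 → 650 → 325 → 976 → 488 → 244 → 122 → 61 → 184 → 92 → 46 → 23 → 70 → 35 → 106 → 53 → 160 → 80 → 40 → 20 → 10 → 5 → 16 → 8 → 4 → 2 → 1
Total steps = 138

138 steps


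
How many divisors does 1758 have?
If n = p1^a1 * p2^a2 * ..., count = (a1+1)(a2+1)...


1758 = 2^1 × 3^1 × 293^1
d(1758) = (1+1) × (1+1) × (1+1) = 8

8 divisors


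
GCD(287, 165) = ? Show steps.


287 = 1 * 165 + 122
165 = 1 * 122 + 43
122 = 2 * 43 + 36
43 = 1 * 36 + 7
36 = 5 * 7 + 1
7 = 7 * 1 + 0
GCD = 1


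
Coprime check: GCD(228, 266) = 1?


Euclidean algorithm:
266 = 1 * 228 + 38
228 = 6 * 38 + 0
GCD(228, 266) = 38

No, not coprime (GCD = 38)


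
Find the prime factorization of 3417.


3417 / 3 = 1139
1139 / 17 = 67
67 / 67 = 1
3417 = 3 × 17 × 67


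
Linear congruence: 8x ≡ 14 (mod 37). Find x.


GCD(8, 37) = 1, unique solution
a^(-1) mod 37 = 14
x = 14 * 14 mod 37 = 11

x ≡ 11 (mod 37)


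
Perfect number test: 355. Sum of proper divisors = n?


Proper divisors of 355: 1, 5, 71
Sum = 1 + 5 + 71 = 77

No, 355 is not perfect (77 ≠ 355)


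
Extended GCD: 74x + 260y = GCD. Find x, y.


Tabular extended Euclidean (each row: r = 74*s + 260*t):
r=74, s=1, t=0
r=260, s=0, t=1
q=0: r=74, s=1, t=0   [74*(1) + 260*(0) = 74]
q=3: r=38, s=-3, t=1   [74*(-3) + 260*(1) = 38]
q=1: r=36, s=4, t=-1   [74*(4) + 260*(-1) = 36]
q=1: r=2, s=-7, t=2   [74*(-7) + 260*(2) = 2]
q=18: r=0, s=130, t=-37   [74*(130) + 260*(-37) = 0]
GCD = 2; from the row with r=2: x=-7, y=2
Check: 74*(-7) + 260*(2) = -518 + 520 = 2

GCD = 2, x = -7, y = 2


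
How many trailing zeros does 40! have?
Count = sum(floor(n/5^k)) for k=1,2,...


floor(40/5) = 8
floor(40/25) = 1
Total = 9

9 trailing zeros


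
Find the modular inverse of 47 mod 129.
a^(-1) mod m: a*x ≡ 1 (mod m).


Use the extended Euclidean algorithm on (129, 47); each row r = 129*s + 47*t:
r=129, s=1, t=0
r=47, s=0, t=1
q=2: r=35, s=1, t=-2   [129*(1) + 47*(-2) = 35]
q=1: r=12, s=-1, t=3   [129*(-1) + 47*(3) = 12]
q=2: r=11, s=3, t=-8   [129*(3) + 47*(-8) = 11]
q=1: r=1, s=-4, t=11   [129*(-4) + 47*(11) = 1]
q=11: r=0, s=47, t=-129   [129*(47) + 47*(-129) = 0]
GCD = 1 with t = 11, so 47*(11) ≡ 1 (mod 129)
Inverse = 11 mod 129 = 11
Check: 47 * 11 = 517 ≡ 1 (mod 129)

47^(-1) ≡ 11 (mod 129)


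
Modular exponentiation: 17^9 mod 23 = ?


17^1 mod 23 = 17
17^2 mod 23 = 13
17^3 mod 23 = 14
17^4 mod 23 = 8
17^5 mod 23 = 21
17^6 mod 23 = 12
17^7 mod 23 = 20
17^8 mod 23 = 18
17^9 mod 23 = 7


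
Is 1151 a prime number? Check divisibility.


Check divisors up to sqrt(1151) = 33.9264
No divisors found.
1151 is prime.

Yes, 1151 is prime


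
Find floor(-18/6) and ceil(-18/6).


-18/6 = -3.0000
floor = -3
ceil = -3

floor = -3, ceil = -3


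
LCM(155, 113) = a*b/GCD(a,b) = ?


GCD(155, 113) = 1
LCM = 155*113/1 = 17515/1 = 17515

LCM = 17515


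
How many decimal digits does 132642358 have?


132642358 has 9 digits in base 10
floor(log10(132642358)) + 1 = floor(8.1227) + 1 = 9

9 digits (base 10)


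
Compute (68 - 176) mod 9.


68 - 176 = -108
-108 mod 9 = 0


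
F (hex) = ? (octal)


F (base 16) = 15 (decimal)
15 (decimal) = 17 (base 8)


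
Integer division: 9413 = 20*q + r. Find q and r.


9413 = 20 * 470 + 13
Check: 9400 + 13 = 9413

q = 470, r = 13


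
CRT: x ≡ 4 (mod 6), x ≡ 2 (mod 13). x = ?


M = 6*13 = 78
M1 = M/6 = 13, M2 = M/13 = 6
M1^(-1) mod 6 = 1, M2^(-1) mod 13 = 11
x = 4*13*1 + 2*6*11 = 184
184 mod 78 = 28
Check: 28 mod 6 = 4 ✓, 28 mod 13 = 2 ✓

x ≡ 28 (mod 78)


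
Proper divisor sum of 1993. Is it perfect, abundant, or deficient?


Proper divisors: 1
Sum = 1 = 1
1 < 1993 → deficient

s(1993) = 1 (deficient)


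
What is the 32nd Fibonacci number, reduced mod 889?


F(k) mod 889 for k=1..32:
1, 1, 2, 3, 5, 8, 13, 21, 34, 55, 89, 144, 233, 377, 610, 98, 708, 806, 625, 542, 278, 820, 209, 140, 349, 489, 838, 438, 387, 825, 323, 259
F(32) mod 889 = 259


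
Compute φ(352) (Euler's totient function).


352 = 2^5 × 11
Prime factors: 2, 11
φ(352) = 352 × (1-1/2) × (1-1/11)
= 352 × 1/2 × 10/11 = 160

φ(352) = 160


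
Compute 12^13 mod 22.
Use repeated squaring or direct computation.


12^1 mod 22 = 12
12^2 mod 22 = 12
12^3 mod 22 = 12
12^4 mod 22 = 12
12^5 mod 22 = 12
12^6 mod 22 = 12
12^7 mod 22 = 12
12^8 mod 22 = 12
12^9 mod 22 = 12
12^10 mod 22 = 12
12^11 mod 22 = 12
12^12 mod 22 = 12
12^13 mod 22 = 12


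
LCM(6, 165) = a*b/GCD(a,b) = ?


GCD(6, 165) = 3
LCM = 6*165/3 = 990/3 = 330

LCM = 330


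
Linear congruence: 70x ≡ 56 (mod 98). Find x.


GCD(70, 98) = 14 divides 56
Divide: 5x ≡ 4 (mod 7)
x ≡ 5 (mod 7)


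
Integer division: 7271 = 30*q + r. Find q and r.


7271 = 30 * 242 + 11
Check: 7260 + 11 = 7271

q = 242, r = 11


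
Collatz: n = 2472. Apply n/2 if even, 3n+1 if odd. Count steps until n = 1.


2472 → 1236 → 618 → 309 → 928 → 464 → 232 → 116 → 58 → 29 → 88 → 44 → 22 → 11 → 34 → 17 → 52 → 26 → 13 → 40 → 20 → 10 → 5 → 16 → 8 → 4 → 2 → 1
Total steps = 27

27 steps


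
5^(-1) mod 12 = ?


Use the extended Euclidean algorithm on (12, 5); each row r = 12*s + 5*t:
r=12, s=1, t=0
r=5, s=0, t=1
q=2: r=2, s=1, t=-2   [12*(1) + 5*(-2) = 2]
q=2: r=1, s=-2, t=5   [12*(-2) + 5*(5) = 1]
q=2: r=0, s=5, t=-12   [12*(5) + 5*(-12) = 0]
GCD = 1 with t = 5, so 5*(5) ≡ 1 (mod 12)
Inverse = 5 mod 12 = 5
Check: 5 * 5 = 25 ≡ 1 (mod 12)

5^(-1) ≡ 5 (mod 12)


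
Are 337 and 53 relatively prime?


Euclidean algorithm:
337 = 6 * 53 + 19
53 = 2 * 19 + 15
19 = 1 * 15 + 4
15 = 3 * 4 + 3
4 = 1 * 3 + 1
3 = 3 * 1 + 0
GCD(337, 53) = 1

Yes, coprime (GCD = 1)


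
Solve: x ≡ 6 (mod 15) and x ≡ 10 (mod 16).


M = 15*16 = 240
M1 = M/15 = 16, M2 = M/16 = 15
M1^(-1) mod 15 = 1, M2^(-1) mod 16 = 15
x = 6*16*1 + 10*15*15 = 2346
2346 mod 240 = 186
Check: 186 mod 15 = 6 ✓, 186 mod 16 = 10 ✓

x ≡ 186 (mod 240)


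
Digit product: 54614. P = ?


5 × 4 × 6 × 1 × 4 = 480


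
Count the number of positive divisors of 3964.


3964 = 2^2 × 991^1
d(3964) = (2+1) × (1+1) = 6

6 divisors


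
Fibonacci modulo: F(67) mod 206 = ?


F(k) mod 206 for k=1..67:
1, 1, 2, 3, 5, 8, 13, 21, 34, 55, 89, 144, 27, 171, 198, 163, 155, 112, 61, 173, 28, 201, 23, 18, 41, 59, 100, 159, 53, 6, 59, 65, 124, 189, 107, 90, 197, 81, 72, 153, 19, 172, 191, 157, 142, 93, 29, 122, 151, 67, 12, 79, 91, 170, 55, 19, 74, 93, 167, 54, 15, 69, 84, 153, 31, 184, 9
F(67) mod 206 = 9


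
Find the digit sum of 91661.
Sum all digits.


9 + 1 + 6 + 6 + 1 = 23


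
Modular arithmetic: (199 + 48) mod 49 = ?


199 + 48 = 247
247 mod 49 = 2


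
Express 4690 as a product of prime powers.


4690 / 2 = 2345
2345 / 5 = 469
469 / 7 = 67
67 / 67 = 1
4690 = 2 × 5 × 7 × 67


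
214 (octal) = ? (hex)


214 (base 8) = 140 (decimal)
140 (decimal) = 8C (base 16)


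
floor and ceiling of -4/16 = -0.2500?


-4/16 = -0.2500
floor = -1
ceil = 0

floor = -1, ceil = 0


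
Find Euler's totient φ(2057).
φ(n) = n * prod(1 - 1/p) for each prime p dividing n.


2057 = 11^2 × 17
Prime factors: 11, 17
φ(2057) = 2057 × (1-1/11) × (1-1/17)
= 2057 × 10/11 × 16/17 = 1760

φ(2057) = 1760


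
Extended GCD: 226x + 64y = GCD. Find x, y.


Tabular extended Euclidean (each row: r = 226*s + 64*t):
r=226, s=1, t=0
r=64, s=0, t=1
q=3: r=34, s=1, t=-3   [226*(1) + 64*(-3) = 34]
q=1: r=30, s=-1, t=4   [226*(-1) + 64*(4) = 30]
q=1: r=4, s=2, t=-7   [226*(2) + 64*(-7) = 4]
q=7: r=2, s=-15, t=53   [226*(-15) + 64*(53) = 2]
q=2: r=0, s=32, t=-113   [226*(32) + 64*(-113) = 0]
GCD = 2; from the row with r=2: x=-15, y=53
Check: 226*(-15) + 64*(53) = -3390 + 3392 = 2

GCD = 2, x = -15, y = 53


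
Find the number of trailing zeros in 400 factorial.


floor(400/5) = 80
floor(400/25) = 16
floor(400/125) = 3
Total = 99

99 trailing zeros


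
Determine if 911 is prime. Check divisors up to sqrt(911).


Check divisors up to sqrt(911) = 30.1828
No divisors found.
911 is prime.

Yes, 911 is prime


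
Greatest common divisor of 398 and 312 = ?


398 = 1 * 312 + 86
312 = 3 * 86 + 54
86 = 1 * 54 + 32
54 = 1 * 32 + 22
32 = 1 * 22 + 10
22 = 2 * 10 + 2
10 = 5 * 2 + 0
GCD = 2


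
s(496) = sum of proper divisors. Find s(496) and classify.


Proper divisors: 1, 2, 4, 8, 16, 31, 62, 124, 248
Sum = 1 + 2 + 4 + 8 + 16 + 31 + 62 + 124 + 248 = 496
496 = 496 → perfect

s(496) = 496 (perfect)


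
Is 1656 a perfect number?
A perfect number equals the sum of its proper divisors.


Proper divisors of 1656: 1, 2, 3, 4, 6, 8, 9, 12, 18, 23, 24, 36, 46, 69, 72, 92, 138, 184, 207, 276, 414, 552, 828
Sum = 1 + 2 + 3 + 4 + 6 + 8 + 9 + 12 + 18 + 23 + 24 + 36 + 46 + 69 + 72 + 92 + 138 + 184 + 207 + 276 + 414 + 552 + 828 = 3024

No, 1656 is not perfect (3024 ≠ 1656)


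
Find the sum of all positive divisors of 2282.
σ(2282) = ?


Divisors of 2282: 1, 2, 7, 14, 163, 326, 1141, 2282
Sum = 1 + 2 + 7 + 14 + 163 + 326 + 1141 + 2282 = 3936

σ(2282) = 3936


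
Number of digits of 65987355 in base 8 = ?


65987355 in base 8 = 373561433
Number of digits = 9

9 digits (base 8)


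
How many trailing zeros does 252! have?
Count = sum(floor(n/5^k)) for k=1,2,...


floor(252/5) = 50
floor(252/25) = 10
floor(252/125) = 2
Total = 62

62 trailing zeros


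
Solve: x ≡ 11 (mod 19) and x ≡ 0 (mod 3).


M = 19*3 = 57
M1 = M/19 = 3, M2 = M/3 = 19
M1^(-1) mod 19 = 13, M2^(-1) mod 3 = 1
x = 11*3*13 + 0*19*1 = 429
429 mod 57 = 30
Check: 30 mod 19 = 11 ✓, 30 mod 3 = 0 ✓

x ≡ 30 (mod 57)


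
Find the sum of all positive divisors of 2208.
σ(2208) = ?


Divisors of 2208: 1, 2, 3, 4, 6, 8, 12, 16, 23, 24, 32, 46, 48, 69, 92, 96, 138, 184, 276, 368, 552, 736, 1104, 2208
Sum = 1 + 2 + 3 + 4 + 6 + 8 + 12 + 16 + 23 + 24 + 32 + 46 + 48 + 69 + 92 + 96 + 138 + 184 + 276 + 368 + 552 + 736 + 1104 + 2208 = 6048

σ(2208) = 6048


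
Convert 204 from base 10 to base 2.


204 (base 10) = 204 (decimal)
204 (decimal) = 11001100 (base 2)


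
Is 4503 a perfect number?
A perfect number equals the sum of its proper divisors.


Proper divisors of 4503: 1, 3, 19, 57, 79, 237, 1501
Sum = 1 + 3 + 19 + 57 + 79 + 237 + 1501 = 1897

No, 4503 is not perfect (1897 ≠ 4503)


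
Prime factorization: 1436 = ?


1436 / 2 = 718
718 / 2 = 359
359 / 359 = 1
1436 = 2^2 × 359


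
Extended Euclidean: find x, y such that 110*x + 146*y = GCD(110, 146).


Tabular extended Euclidean (each row: r = 110*s + 146*t):
r=110, s=1, t=0
r=146, s=0, t=1
q=0: r=110, s=1, t=0   [110*(1) + 146*(0) = 110]
q=1: r=36, s=-1, t=1   [110*(-1) + 146*(1) = 36]
q=3: r=2, s=4, t=-3   [110*(4) + 146*(-3) = 2]
q=18: r=0, s=-73, t=55   [110*(-73) + 146*(55) = 0]
GCD = 2; from the row with r=2: x=4, y=-3
Check: 110*(4) + 146*(-3) = 440 - 438 = 2

GCD = 2, x = 4, y = -3
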